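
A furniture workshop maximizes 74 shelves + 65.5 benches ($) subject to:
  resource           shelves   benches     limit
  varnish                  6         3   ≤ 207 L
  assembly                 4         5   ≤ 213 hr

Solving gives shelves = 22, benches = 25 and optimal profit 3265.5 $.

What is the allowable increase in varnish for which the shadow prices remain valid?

Binding constraints: varnish, assembly. The basis is B = [[6,3],[4,5]] with det 18.
Per unit increase in varnish, x* moves by d = (0.2778, -0.2222).
The basis stays optimal until benches reaches 0; allowable increase = 112.5 L.

112.5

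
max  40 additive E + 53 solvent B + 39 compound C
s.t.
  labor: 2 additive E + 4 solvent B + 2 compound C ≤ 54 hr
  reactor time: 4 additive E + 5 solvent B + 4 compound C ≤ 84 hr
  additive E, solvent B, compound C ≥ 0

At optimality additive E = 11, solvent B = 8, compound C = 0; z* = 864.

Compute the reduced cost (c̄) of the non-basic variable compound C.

At the optimum: labor uses 54 of 54 (binding); reactor time uses 84 of 84 (binding).
From A_Bᵀ y = c: 2·y_labor + 4·y_reactor time = 40; 4·y_labor + 5·y_reactor time = 53.
Solving: y_labor = 2, y_reactor time = 9.
Reduced cost of compound C: c₃ − yᵀa₃ = 39 − (2·2 + 9·4) = 39 − 40 = -1.

-1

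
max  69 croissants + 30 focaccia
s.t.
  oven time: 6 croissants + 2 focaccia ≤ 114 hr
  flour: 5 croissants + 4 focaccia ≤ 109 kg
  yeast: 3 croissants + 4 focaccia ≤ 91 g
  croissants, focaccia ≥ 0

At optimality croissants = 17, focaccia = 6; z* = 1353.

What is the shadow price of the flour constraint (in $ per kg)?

3

At the optimum: oven time uses 114 of 114 (binding); flour uses 109 of 109 (binding); yeast uses 75 of 91 (slack = 16).
Since yeast is not tight, its dual is 0.
Dual feasibility on the basic columns requires 6·y_oven time + 5·y_flour = 69, 2·y_oven time + 4·y_flour = 30.
This yields shadow prices y_oven time = 9, y_flour = 3.
Shadow price of flour = 3.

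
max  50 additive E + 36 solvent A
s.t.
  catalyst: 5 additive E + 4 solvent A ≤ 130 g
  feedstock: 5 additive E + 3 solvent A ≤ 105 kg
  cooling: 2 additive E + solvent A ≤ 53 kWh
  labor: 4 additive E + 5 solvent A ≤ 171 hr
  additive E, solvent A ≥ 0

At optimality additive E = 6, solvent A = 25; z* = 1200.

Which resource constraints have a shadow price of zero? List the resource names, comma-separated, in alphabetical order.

catalyst: 130/130 (binding)
feedstock: 105/105 (binding)
cooling: 37/53 (slack 16)
labor: 149/171 (slack 22)
By complementary slackness, a constraint with positive slack has shadow price 0 → cooling, labor.

cooling, labor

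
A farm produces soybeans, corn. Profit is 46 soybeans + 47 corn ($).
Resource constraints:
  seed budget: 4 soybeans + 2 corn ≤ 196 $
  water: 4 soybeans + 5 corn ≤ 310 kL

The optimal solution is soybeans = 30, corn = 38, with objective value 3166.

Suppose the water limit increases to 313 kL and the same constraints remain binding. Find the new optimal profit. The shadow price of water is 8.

Δb = 3, so new z* = 3166 + (8)·(3) = 3166 + 24 = 3190.

3190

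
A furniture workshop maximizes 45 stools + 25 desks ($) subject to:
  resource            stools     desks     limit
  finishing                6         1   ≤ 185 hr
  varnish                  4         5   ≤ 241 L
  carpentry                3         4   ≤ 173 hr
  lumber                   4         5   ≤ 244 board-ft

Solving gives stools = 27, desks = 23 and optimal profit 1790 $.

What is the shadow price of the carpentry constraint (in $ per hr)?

5

Check each constraint at x*: finishing 185/185 (tight); varnish 223/241 (slack 18); carpentry 173/173 (tight); lumber 223/244 (slack 21).
Slack constraints have shadow price 0 (complementary slackness).
The binding rows give the dual system: 6·y_finishing + 3·y_carpentry = 45 and 1·y_finishing + 4·y_carpentry = 25.
→ y_finishing = 5 and y_carpentry = 5.
Shadow price of carpentry = 5.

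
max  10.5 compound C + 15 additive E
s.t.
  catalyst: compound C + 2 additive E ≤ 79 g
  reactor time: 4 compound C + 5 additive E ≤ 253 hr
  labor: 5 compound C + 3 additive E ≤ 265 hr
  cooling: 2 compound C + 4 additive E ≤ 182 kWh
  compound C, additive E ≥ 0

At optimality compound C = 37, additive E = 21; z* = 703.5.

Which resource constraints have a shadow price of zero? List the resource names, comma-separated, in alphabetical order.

cooling, labor

catalyst: 79/79 (binding)
reactor time: 253/253 (binding)
labor: 248/265 (slack 17)
cooling: 158/182 (slack 24)
By complementary slackness, a constraint with positive slack has shadow price 0 → cooling, labor.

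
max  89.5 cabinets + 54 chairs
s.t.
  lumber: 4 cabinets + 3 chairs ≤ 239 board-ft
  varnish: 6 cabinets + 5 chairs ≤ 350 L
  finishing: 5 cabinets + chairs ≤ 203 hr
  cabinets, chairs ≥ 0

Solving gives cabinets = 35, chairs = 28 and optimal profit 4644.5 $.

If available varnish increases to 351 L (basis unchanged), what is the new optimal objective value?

Binding: varnish and finishing. Non-binding: lumber (15 unused).
Since lumber is not tight, its dual is 0.
The binding rows give the dual system: 6·y_varnish + 5·y_finishing = 89.5 and 5·y_varnish + 1·y_finishing = 54.
→ y_varnish = 9.5 and y_finishing = 6.5.
Δz = y_varnish·Δb = 9.5 × (1) = 9.5, so new z* = 4644.5 + 9.5 = 4654.

4654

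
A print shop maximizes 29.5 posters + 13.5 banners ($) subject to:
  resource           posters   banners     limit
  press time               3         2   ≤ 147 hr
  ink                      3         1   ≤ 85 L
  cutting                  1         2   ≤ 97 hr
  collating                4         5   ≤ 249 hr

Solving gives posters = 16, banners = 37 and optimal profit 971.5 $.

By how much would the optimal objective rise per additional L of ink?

At the optimum: press time uses 122 of 147 (slack = 25); ink uses 85 of 85 (binding); cutting uses 90 of 97 (slack = 7); collating uses 249 of 249 (binding).
Slack constraints have shadow price 0 (complementary slackness).
From A_Bᵀ y = c: 3·y_ink + 4·y_collating = 29.5; 1·y_ink + 5·y_collating = 13.5.
This yields shadow prices y_ink = 8.5, y_collating = 1.
Shadow price of ink = 8.5.

8.5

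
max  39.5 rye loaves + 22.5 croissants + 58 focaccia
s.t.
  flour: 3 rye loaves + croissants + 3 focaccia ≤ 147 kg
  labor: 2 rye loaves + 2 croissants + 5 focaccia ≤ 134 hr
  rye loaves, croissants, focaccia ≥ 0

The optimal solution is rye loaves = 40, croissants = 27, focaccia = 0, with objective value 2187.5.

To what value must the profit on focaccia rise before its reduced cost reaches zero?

60.5

Check each constraint at x*: flour 147/147 (tight); labor 134/134 (tight).
Dual feasibility on the basic columns requires 3·y_flour + 2·y_labor = 39.5, 1·y_flour + 2·y_labor = 22.5.
This yields shadow prices y_flour = 8.5, y_labor = 7.
focaccia enters the basis when its profit ≥ yᵀa₃ = 8.5·3 + 7·5 = 60.5.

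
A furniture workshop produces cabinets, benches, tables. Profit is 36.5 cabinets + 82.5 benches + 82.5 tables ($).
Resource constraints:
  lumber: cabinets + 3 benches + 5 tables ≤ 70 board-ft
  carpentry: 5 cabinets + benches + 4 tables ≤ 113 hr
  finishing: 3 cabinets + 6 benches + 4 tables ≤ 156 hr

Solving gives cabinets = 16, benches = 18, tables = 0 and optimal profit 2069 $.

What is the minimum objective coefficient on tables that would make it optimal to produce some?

At the optimum: lumber uses 70 of 70 (binding); carpentry uses 98 of 113 (slack = 15); finishing uses 156 of 156 (binding).
Since carpentry is not tight, its dual is 0.
Dual feasibility on the basic columns requires 1·y_lumber + 3·y_finishing = 36.5, 3·y_lumber + 6·y_finishing = 82.5.
→ y_lumber = 9.5 and y_finishing = 9.
tables enters the basis when its profit ≥ yᵀa₃ = 9.5·5 + 9·4 = 83.5.

83.5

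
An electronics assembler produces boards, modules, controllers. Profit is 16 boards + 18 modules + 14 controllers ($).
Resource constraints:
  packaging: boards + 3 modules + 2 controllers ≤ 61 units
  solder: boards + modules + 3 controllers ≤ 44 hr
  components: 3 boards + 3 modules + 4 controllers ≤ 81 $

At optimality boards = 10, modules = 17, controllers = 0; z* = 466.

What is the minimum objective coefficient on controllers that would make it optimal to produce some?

22

Check each constraint at x*: packaging 61/61 (tight); solder 27/44 (slack 17); components 81/81 (tight).
Since solder is not tight, its dual is 0.
From A_Bᵀ y = c: 1·y_packaging + 3·y_components = 16; 3·y_packaging + 3·y_components = 18.
→ y_packaging = 1 and y_components = 5.
controllers enters the basis when its profit ≥ yᵀa₃ = 1·2 + 5·4 = 22.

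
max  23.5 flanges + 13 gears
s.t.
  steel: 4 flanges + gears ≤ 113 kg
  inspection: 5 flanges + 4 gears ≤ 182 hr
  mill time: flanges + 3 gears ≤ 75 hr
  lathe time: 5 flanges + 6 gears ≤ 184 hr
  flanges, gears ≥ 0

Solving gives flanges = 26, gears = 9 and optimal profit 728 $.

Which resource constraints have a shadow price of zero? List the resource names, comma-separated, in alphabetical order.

steel: 113/113 (binding)
inspection: 166/182 (slack 16)
mill time: 53/75 (slack 22)
lathe time: 184/184 (binding)
By complementary slackness, a constraint with positive slack has shadow price 0 → inspection, mill time.

inspection, mill time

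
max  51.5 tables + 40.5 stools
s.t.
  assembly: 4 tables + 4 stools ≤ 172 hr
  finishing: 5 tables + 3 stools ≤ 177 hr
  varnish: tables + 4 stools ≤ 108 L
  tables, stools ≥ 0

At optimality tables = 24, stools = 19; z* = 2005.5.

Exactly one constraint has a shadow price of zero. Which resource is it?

assembly: 172/172 (binding)
finishing: 177/177 (binding)
varnish: 100/108 (slack 8)
By complementary slackness, a constraint with positive slack has shadow price 0 → varnish.

varnish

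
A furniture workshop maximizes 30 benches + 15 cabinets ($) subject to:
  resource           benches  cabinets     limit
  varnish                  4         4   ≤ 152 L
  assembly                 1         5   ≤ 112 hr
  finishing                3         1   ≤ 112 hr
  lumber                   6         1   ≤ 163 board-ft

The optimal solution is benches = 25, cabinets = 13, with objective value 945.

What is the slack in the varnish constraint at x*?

varnish used = 4·25 + 4·13 = 152; slack = 152 − 152 = 0.

0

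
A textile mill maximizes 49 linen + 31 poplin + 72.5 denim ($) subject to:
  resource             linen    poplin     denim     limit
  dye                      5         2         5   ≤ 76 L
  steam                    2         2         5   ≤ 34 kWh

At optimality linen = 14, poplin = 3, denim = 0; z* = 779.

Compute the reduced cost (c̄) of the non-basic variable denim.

-5

At the optimum: dye uses 76 of 76 (binding); steam uses 34 of 34 (binding).
Dual feasibility on the basic columns requires 5·y_dye + 2·y_steam = 49, 2·y_dye + 2·y_steam = 31.
This yields shadow prices y_dye = 6, y_steam = 9.5.
Reduced cost of denim: c₃ − yᵀa₃ = 72.5 − (6·5 + 9.5·5) = 72.5 − 77.5 = -5.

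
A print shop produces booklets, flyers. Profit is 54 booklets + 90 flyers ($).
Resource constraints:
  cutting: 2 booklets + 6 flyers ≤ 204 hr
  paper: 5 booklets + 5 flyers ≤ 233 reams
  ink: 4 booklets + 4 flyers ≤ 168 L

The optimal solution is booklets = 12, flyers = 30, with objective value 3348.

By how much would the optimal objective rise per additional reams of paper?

At the optimum: cutting uses 204 of 204 (binding); paper uses 210 of 233 (slack = 23); ink uses 168 of 168 (binding).
By complementary slackness, y = 0 for the non-binding constraint.
The binding rows give the dual system: 2·y_cutting + 4·y_ink = 54 and 6·y_cutting + 4·y_ink = 90.
This yields shadow prices y_cutting = 9, y_ink = 9.
Shadow price of paper = 0.

0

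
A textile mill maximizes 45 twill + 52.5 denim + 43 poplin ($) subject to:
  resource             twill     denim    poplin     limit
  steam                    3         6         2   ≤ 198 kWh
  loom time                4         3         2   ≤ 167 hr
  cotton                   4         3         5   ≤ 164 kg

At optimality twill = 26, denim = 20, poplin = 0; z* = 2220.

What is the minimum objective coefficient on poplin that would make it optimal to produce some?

Check each constraint at x*: steam 198/198 (tight); loom time 164/167 (slack 3); cotton 164/164 (tight).
Since loom time is not tight, its dual is 0.
From A_Bᵀ y = c: 3·y_steam + 4·y_cotton = 45; 6·y_steam + 3·y_cotton = 52.5.
→ y_steam = 5 and y_cotton = 7.5.
poplin enters the basis when its profit ≥ yᵀa₃ = 5·2 + 7.5·5 = 47.5.

47.5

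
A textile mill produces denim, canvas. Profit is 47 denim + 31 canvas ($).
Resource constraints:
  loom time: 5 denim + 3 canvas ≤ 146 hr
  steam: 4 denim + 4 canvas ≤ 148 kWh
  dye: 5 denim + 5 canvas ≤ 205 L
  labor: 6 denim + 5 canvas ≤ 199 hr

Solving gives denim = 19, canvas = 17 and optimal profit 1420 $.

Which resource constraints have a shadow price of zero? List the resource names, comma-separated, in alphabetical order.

dye, steam

loom time: 146/146 (binding)
steam: 144/148 (slack 4)
dye: 180/205 (slack 25)
labor: 199/199 (binding)
By complementary slackness, a constraint with positive slack has shadow price 0 → dye, steam.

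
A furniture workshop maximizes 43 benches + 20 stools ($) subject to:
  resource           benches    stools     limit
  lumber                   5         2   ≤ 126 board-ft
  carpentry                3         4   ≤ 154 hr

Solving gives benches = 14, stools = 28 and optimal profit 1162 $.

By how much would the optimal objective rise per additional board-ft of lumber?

Both lumber and carpentry are binding at x*.
The binding rows give the dual system: 5·y_lumber + 3·y_carpentry = 43 and 2·y_lumber + 4·y_carpentry = 20.
→ y_lumber = 8 and y_carpentry = 1.
Shadow price of lumber = 8.

8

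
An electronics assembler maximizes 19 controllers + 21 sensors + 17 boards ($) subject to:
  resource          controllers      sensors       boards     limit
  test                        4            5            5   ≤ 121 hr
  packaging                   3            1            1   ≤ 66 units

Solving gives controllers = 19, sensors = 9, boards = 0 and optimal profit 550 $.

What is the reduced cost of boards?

-4

At the optimum: test uses 121 of 121 (binding); packaging uses 66 of 66 (binding).
Dual feasibility on the basic columns requires 4·y_test + 3·y_packaging = 19, 5·y_test + 1·y_packaging = 21.
This yields shadow prices y_test = 4, y_packaging = 1.
Reduced cost of boards: c₃ − yᵀa₃ = 17 − (4·5 + 1·1) = 17 − 21 = -4.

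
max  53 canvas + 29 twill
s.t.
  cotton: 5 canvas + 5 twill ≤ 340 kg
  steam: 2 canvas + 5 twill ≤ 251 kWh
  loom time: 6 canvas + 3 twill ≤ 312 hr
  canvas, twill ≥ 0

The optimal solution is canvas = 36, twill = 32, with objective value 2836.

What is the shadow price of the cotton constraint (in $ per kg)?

1

Check each constraint at x*: cotton 340/340 (tight); steam 232/251 (slack 19); loom time 312/312 (tight).
By complementary slackness, y = 0 for the non-binding constraint.
The binding rows give the dual system: 5·y_cotton + 6·y_loom time = 53 and 5·y_cotton + 3·y_loom time = 29.
→ y_cotton = 1 and y_loom time = 8.
Shadow price of cotton = 1.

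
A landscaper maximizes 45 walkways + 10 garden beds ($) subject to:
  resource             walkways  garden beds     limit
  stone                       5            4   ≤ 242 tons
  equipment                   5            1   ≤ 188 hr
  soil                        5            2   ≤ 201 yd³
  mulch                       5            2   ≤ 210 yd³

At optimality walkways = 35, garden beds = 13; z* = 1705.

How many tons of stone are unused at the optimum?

15

stone used = 5·35 + 4·13 = 227; slack = 242 − 227 = 15.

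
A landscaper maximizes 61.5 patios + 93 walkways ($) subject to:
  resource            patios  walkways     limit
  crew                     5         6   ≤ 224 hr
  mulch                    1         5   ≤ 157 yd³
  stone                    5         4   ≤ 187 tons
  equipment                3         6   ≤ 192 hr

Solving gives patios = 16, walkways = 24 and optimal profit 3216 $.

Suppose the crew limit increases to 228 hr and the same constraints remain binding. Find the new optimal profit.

3246

At the optimum: crew uses 224 of 224 (binding); mulch uses 136 of 157 (slack = 21); stone uses 176 of 187 (slack = 11); equipment uses 192 of 192 (binding).
Slack constraints have shadow price 0 (complementary slackness).
From A_Bᵀ y = c: 5·y_crew + 3·y_equipment = 61.5; 6·y_crew + 6·y_equipment = 93.
Solving: y_crew = 7.5, y_equipment = 8.
Δz = y_crew·Δb = 7.5 × (4) = 30, so new z* = 3216 + 30 = 3246.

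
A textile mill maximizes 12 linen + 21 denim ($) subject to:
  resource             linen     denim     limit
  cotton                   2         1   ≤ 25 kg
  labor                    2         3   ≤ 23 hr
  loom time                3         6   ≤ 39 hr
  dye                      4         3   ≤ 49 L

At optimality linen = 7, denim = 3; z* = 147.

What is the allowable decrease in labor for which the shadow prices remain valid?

Binding constraints: labor, loom time. The basis is B = [[2,3],[3,6]] with det 3.
Per unit decrease in labor, x* moves by d = (-2, 1).
The basis stays optimal until linen reaches 0; allowable decrease = 3.5 hr.

3.5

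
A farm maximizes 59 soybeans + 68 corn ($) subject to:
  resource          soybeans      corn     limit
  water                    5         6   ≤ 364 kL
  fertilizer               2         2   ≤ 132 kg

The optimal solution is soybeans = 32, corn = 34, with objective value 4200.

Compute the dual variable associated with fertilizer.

Check each constraint at x*: water 364/364 (tight); fertilizer 132/132 (tight).
Dual feasibility on the basic columns requires 5·y_water + 2·y_fertilizer = 59, 6·y_water + 2·y_fertilizer = 68.
This yields shadow prices y_water = 9, y_fertilizer = 7.
Shadow price of fertilizer = 7.

7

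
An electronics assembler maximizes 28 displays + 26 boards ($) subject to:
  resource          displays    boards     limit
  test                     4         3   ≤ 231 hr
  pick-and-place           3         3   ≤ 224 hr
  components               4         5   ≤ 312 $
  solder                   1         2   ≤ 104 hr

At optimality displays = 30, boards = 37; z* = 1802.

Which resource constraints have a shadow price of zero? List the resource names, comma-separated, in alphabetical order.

components, pick-and-place

test: 231/231 (binding)
pick-and-place: 201/224 (slack 23)
components: 305/312 (slack 7)
solder: 104/104 (binding)
By complementary slackness, a constraint with positive slack has shadow price 0 → components, pick-and-place.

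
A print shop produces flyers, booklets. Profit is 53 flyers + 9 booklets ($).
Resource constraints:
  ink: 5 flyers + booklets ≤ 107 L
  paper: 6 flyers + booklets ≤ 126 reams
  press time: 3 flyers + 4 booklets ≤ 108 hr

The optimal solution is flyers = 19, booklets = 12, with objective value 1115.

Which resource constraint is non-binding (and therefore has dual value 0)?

press time

ink: 107/107 (binding)
paper: 126/126 (binding)
press time: 105/108 (slack 3)
By complementary slackness, a constraint with positive slack has shadow price 0 → press time.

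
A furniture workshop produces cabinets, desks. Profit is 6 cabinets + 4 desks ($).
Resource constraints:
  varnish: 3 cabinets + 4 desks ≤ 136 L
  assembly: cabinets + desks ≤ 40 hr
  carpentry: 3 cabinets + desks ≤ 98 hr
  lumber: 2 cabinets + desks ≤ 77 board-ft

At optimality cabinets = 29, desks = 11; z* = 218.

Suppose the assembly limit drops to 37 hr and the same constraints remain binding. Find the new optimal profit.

At the optimum: varnish uses 131 of 136 (slack = 5); assembly uses 40 of 40 (binding); carpentry uses 98 of 98 (binding); lumber uses 69 of 77 (slack = 8).
Slack constraints have shadow price 0 (complementary slackness).
From A_Bᵀ y = c: 1·y_assembly + 3·y_carpentry = 6; 1·y_assembly + 1·y_carpentry = 4.
→ y_assembly = 3 and y_carpentry = 1.
Δz = y_assembly·Δb = 3 × (-3) = -9, so new z* = 218 − 9 = 209.

209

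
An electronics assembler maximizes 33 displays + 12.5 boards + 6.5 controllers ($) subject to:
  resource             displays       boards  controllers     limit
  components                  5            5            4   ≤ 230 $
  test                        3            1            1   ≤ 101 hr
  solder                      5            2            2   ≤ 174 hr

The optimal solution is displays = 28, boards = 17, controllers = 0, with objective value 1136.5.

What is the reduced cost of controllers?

-6

Check each constraint at x*: components 225/230 (slack 5); test 101/101 (tight); solder 174/174 (tight).
Since components is not tight, its dual is 0.
From A_Bᵀ y = c: 3·y_test + 5·y_solder = 33; 1·y_test + 2·y_solder = 12.5.
→ y_test = 3.5 and y_solder = 4.5.
Reduced cost of controllers: c₃ − yᵀa₃ = 6.5 − (3.5·1 + 4.5·2) = 6.5 − 12.5 = -6.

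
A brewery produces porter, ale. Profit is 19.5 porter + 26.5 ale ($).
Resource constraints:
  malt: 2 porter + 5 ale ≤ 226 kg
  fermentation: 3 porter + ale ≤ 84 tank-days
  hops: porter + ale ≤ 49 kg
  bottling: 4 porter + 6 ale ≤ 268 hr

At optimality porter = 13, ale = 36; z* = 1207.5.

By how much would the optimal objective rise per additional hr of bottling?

3.5

At the optimum: malt uses 206 of 226 (slack = 20); fermentation uses 75 of 84 (slack = 9); hops uses 49 of 49 (binding); bottling uses 268 of 268 (binding).
Since malt, fermentation are not tight, their duals are 0.
The binding rows give the dual system: 1·y_hops + 4·y_bottling = 19.5 and 1·y_hops + 6·y_bottling = 26.5.
This yields shadow prices y_hops = 5.5, y_bottling = 3.5.
Shadow price of bottling = 3.5.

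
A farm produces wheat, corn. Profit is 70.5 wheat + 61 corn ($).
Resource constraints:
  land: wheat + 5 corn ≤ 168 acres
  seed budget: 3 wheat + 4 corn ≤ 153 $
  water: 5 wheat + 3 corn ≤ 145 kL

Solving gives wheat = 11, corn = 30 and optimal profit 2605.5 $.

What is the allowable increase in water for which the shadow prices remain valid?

110

Binding constraints: seed budget, water. The basis is B = [[3,4],[5,3]] with det -11.
Per unit increase in water, x* moves by d = (0.3636, -0.2727).
The basis stays optimal until corn reaches 0; allowable increase = 110 kL.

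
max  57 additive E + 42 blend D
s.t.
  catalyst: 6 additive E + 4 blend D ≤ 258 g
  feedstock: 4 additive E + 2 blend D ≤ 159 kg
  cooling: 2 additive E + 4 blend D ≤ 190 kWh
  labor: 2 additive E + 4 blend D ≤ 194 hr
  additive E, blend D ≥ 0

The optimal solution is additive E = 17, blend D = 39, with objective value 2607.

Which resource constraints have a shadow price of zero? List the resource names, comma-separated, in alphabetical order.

catalyst: 258/258 (binding)
feedstock: 146/159 (slack 13)
cooling: 190/190 (binding)
labor: 190/194 (slack 4)
By complementary slackness, a constraint with positive slack has shadow price 0 → feedstock, labor.

feedstock, labor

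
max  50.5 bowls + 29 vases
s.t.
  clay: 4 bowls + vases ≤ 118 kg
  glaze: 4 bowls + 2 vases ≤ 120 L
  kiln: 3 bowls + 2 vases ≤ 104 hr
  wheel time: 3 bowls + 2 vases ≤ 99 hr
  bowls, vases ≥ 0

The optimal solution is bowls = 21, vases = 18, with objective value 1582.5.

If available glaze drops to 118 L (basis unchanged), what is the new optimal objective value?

Check each constraint at x*: clay 102/118 (slack 16); glaze 120/120 (tight); kiln 99/104 (slack 5); wheel time 99/99 (tight).
Slack constraints have shadow price 0 (complementary slackness).
The binding rows give the dual system: 4·y_glaze + 3·y_wheel time = 50.5 and 2·y_glaze + 2·y_wheel time = 29.
→ y_glaze = 7 and y_wheel time = 7.5.
Δz = y_glaze·Δb = 7 × (-2) = -14, so new z* = 1582.5 − 14 = 1568.5.

1568.5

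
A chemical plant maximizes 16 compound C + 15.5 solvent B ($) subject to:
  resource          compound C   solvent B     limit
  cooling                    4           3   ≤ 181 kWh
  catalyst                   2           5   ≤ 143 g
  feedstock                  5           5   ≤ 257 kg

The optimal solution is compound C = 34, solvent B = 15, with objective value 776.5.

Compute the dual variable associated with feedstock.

At the optimum: cooling uses 181 of 181 (binding); catalyst uses 143 of 143 (binding); feedstock uses 245 of 257 (slack = 12).
By complementary slackness, y = 0 for the non-binding constraint.
From A_Bᵀ y = c: 4·y_cooling + 2·y_catalyst = 16; 3·y_cooling + 5·y_catalyst = 15.5.
→ y_cooling = 3.5 and y_catalyst = 1.
Shadow price of feedstock = 0.

0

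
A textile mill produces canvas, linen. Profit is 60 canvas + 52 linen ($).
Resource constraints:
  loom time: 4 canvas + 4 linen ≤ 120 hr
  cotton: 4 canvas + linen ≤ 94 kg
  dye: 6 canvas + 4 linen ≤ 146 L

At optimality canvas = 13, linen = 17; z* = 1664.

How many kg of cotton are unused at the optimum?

25

cotton used = 4·13 + 1·17 = 69; slack = 94 − 69 = 25.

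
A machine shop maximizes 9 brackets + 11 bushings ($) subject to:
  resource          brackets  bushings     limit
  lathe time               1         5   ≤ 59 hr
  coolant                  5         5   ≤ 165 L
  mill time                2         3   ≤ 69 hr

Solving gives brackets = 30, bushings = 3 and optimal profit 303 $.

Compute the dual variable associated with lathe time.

0

At the optimum: lathe time uses 45 of 59 (slack = 14); coolant uses 165 of 165 (binding); mill time uses 69 of 69 (binding).
Slack constraints have shadow price 0 (complementary slackness).
From A_Bᵀ y = c: 5·y_coolant + 2·y_mill time = 9; 5·y_coolant + 3·y_mill time = 11.
→ y_coolant = 1 and y_mill time = 2.
Shadow price of lathe time = 0.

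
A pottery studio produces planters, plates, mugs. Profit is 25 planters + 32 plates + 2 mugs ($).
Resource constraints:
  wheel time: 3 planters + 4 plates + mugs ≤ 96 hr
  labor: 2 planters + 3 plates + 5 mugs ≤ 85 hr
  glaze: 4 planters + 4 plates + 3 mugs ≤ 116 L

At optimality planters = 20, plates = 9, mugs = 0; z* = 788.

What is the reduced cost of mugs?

Binding: wheel time and glaze. Non-binding: labor (18 unused).
Since labor is not tight, its dual is 0.
From A_Bᵀ y = c: 3·y_wheel time + 4·y_glaze = 25; 4·y_wheel time + 4·y_glaze = 32.
→ y_wheel time = 7 and y_glaze = 1.
Reduced cost of mugs: c₃ − yᵀa₃ = 2 − (7·1 + 1·3) = 2 − 10 = -8.

-8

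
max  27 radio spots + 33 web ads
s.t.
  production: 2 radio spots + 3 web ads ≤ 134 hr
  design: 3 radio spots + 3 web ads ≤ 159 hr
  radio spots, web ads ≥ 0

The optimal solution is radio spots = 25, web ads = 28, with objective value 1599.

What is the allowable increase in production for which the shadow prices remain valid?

25

Binding constraints: production, design. The basis is B = [[2,3],[3,3]] with det -3.
Per unit increase in production, x* moves by d = (-1, 1).
The basis stays optimal until radio spots reaches 0; allowable increase = 25 hr.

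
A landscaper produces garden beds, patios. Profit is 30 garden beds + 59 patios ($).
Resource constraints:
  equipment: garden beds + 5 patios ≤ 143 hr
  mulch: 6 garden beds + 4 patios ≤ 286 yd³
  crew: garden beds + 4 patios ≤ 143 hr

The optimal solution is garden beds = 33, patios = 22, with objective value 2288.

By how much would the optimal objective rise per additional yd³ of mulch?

At the optimum: equipment uses 143 of 143 (binding); mulch uses 286 of 286 (binding); crew uses 121 of 143 (slack = 22).
Slack constraints have shadow price 0 (complementary slackness).
From A_Bᵀ y = c: 1·y_equipment + 6·y_mulch = 30; 5·y_equipment + 4·y_mulch = 59.
This yields shadow prices y_equipment = 9, y_mulch = 3.5.
Shadow price of mulch = 3.5.

3.5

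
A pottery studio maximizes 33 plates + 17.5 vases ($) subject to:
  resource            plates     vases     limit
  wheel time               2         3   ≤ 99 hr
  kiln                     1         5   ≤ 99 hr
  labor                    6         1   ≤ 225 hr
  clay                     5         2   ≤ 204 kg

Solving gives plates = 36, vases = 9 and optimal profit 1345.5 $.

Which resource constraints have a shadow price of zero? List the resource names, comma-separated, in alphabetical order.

wheel time: 99/99 (binding)
kiln: 81/99 (slack 18)
labor: 225/225 (binding)
clay: 198/204 (slack 6)
By complementary slackness, a constraint with positive slack has shadow price 0 → clay, kiln.

clay, kiln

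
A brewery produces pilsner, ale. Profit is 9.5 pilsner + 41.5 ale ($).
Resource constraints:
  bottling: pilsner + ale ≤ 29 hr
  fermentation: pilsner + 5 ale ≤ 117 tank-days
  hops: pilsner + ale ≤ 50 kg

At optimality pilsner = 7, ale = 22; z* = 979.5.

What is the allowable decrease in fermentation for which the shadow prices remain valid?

88

Binding constraints: bottling, fermentation. The basis is B = [[1,1],[1,5]] with det 4.
Per unit decrease in fermentation, x* moves by d = (0.25, -0.25).
The basis stays optimal until ale reaches 0; allowable decrease = 88 tank-days.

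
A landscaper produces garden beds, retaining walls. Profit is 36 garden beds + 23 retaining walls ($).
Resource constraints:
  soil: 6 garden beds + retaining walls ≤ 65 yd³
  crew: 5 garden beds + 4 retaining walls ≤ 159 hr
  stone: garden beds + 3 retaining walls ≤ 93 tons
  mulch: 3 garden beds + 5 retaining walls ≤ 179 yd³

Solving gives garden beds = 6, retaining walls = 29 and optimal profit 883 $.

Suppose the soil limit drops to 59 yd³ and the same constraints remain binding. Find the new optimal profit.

853

Binding: soil and stone. Non-binding: crew (13 unused), mulch (16 unused).
Slack constraints have shadow price 0 (complementary slackness).
The binding rows give the dual system: 6·y_soil + 1·y_stone = 36 and 1·y_soil + 3·y_stone = 23.
Solving: y_soil = 5, y_stone = 6.
Δz = y_soil·Δb = 5 × (-6) = -30, so new z* = 883 − 30 = 853.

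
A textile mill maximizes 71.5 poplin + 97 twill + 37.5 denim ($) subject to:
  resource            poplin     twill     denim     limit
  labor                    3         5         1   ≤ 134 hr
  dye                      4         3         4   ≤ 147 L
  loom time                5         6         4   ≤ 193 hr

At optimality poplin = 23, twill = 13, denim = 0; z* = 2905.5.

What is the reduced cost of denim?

Check each constraint at x*: labor 134/134 (tight); dye 131/147 (slack 16); loom time 193/193 (tight).
By complementary slackness, y = 0 for the non-binding constraint.
The binding rows give the dual system: 3·y_labor + 5·y_loom time = 71.5 and 5·y_labor + 6·y_loom time = 97.
Solving: y_labor = 8, y_loom time = 9.5.
Reduced cost of denim: c₃ − yᵀa₃ = 37.5 − (8·1 + 9.5·4) = 37.5 − 46 = -8.5.

-8.5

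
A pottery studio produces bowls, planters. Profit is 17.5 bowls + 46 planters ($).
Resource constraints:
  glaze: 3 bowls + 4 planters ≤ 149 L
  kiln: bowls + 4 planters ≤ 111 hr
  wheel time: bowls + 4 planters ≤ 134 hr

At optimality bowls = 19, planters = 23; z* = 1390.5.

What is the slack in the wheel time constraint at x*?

23

wheel time used = 1·19 + 4·23 = 111; slack = 134 − 111 = 23.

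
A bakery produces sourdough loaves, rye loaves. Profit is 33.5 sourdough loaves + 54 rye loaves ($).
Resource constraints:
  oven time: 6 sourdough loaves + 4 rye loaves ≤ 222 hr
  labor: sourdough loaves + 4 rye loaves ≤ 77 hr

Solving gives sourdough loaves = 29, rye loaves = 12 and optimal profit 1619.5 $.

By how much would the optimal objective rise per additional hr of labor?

Check each constraint at x*: oven time 222/222 (tight); labor 77/77 (tight).
The binding rows give the dual system: 6·y_oven time + 1·y_labor = 33.5 and 4·y_oven time + 4·y_labor = 54.
Solving: y_oven time = 4, y_labor = 9.5.
Shadow price of labor = 9.5.

9.5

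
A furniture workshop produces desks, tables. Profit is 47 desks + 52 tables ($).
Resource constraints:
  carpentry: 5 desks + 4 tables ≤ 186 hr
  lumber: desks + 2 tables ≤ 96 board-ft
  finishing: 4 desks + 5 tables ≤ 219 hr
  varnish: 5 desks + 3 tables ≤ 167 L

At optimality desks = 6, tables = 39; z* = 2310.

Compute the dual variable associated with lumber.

At the optimum: carpentry uses 186 of 186 (binding); lumber uses 84 of 96 (slack = 12); finishing uses 219 of 219 (binding); varnish uses 147 of 167 (slack = 20).
By complementary slackness, y = 0 for the non-binding constraints.
From A_Bᵀ y = c: 5·y_carpentry + 4·y_finishing = 47; 4·y_carpentry + 5·y_finishing = 52.
Solving: y_carpentry = 3, y_finishing = 8.
Shadow price of lumber = 0.

0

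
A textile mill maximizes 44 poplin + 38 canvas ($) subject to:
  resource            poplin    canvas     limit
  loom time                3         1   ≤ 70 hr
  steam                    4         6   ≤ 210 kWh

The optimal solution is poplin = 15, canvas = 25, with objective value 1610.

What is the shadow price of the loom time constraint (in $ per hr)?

8

At the optimum: loom time uses 70 of 70 (binding); steam uses 210 of 210 (binding).
From A_Bᵀ y = c: 3·y_loom time + 4·y_steam = 44; 1·y_loom time + 6·y_steam = 38.
This yields shadow prices y_loom time = 8, y_steam = 5.
Shadow price of loom time = 8.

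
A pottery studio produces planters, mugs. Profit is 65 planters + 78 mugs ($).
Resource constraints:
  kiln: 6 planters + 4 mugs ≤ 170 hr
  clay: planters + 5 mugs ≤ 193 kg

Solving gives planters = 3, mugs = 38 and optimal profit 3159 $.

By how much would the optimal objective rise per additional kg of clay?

Check each constraint at x*: kiln 170/170 (tight); clay 193/193 (tight).
From A_Bᵀ y = c: 6·y_kiln + 1·y_clay = 65; 4·y_kiln + 5·y_clay = 78.
Solving: y_kiln = 9.5, y_clay = 8.
Shadow price of clay = 8.

8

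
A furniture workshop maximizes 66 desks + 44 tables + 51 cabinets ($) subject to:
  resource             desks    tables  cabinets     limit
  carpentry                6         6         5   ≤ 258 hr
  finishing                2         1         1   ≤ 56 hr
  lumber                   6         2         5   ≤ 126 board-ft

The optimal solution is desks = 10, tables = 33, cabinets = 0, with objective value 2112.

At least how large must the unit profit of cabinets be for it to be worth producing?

55

Binding: carpentry and lumber. Non-binding: finishing (3 unused).
Since finishing is not tight, its dual is 0.
Dual feasibility on the basic columns requires 6·y_carpentry + 6·y_lumber = 66, 6·y_carpentry + 2·y_lumber = 44.
Solving: y_carpentry = 5.5, y_lumber = 5.5.
cabinets enters the basis when its profit ≥ yᵀa₃ = 5.5·5 + 5.5·5 = 55.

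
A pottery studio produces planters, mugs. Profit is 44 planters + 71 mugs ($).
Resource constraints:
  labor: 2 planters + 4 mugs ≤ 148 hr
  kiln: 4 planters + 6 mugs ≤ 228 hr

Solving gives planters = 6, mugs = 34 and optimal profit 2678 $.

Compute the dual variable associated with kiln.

Check each constraint at x*: labor 148/148 (tight); kiln 228/228 (tight).
Dual feasibility on the basic columns requires 2·y_labor + 4·y_kiln = 44, 4·y_labor + 6·y_kiln = 71.
This yields shadow prices y_labor = 5, y_kiln = 8.5.
Shadow price of kiln = 8.5.

8.5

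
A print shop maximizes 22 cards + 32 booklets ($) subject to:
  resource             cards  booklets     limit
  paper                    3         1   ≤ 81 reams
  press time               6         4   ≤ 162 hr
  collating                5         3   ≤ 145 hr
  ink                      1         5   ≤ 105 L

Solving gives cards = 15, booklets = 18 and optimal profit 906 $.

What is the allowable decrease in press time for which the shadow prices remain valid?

Binding constraints: press time, ink. The basis is B = [[6,4],[1,5]] with det 26.
Per unit decrease in press time, x* moves by d = (-0.1923, 0.0385).
The basis stays optimal until cards reaches 0; allowable decrease = 78 hr.

78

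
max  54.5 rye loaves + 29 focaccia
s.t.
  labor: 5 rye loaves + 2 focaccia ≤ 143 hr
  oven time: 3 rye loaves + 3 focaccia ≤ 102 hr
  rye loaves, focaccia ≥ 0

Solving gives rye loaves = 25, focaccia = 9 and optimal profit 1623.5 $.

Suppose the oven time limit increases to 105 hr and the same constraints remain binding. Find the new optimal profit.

Check each constraint at x*: labor 143/143 (tight); oven time 102/102 (tight).
From A_Bᵀ y = c: 5·y_labor + 3·y_oven time = 54.5; 2·y_labor + 3·y_oven time = 29.
Solving: y_labor = 8.5, y_oven time = 4.
Δz = y_oven time·Δb = 4 × (3) = 12, so new z* = 1623.5 + 12 = 1635.5.

1635.5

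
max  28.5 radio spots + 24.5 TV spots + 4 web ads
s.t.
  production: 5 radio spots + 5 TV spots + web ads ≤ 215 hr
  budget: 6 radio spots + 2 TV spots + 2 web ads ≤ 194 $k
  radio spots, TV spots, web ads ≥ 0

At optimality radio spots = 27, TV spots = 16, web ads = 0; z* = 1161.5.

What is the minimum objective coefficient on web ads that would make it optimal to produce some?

Check each constraint at x*: production 215/215 (tight); budget 194/194 (tight).
Dual feasibility on the basic columns requires 5·y_production + 6·y_budget = 28.5, 5·y_production + 2·y_budget = 24.5.
This yields shadow prices y_production = 4.5, y_budget = 1.
web ads enters the basis when its profit ≥ yᵀa₃ = 4.5·1 + 1·2 = 6.5.

6.5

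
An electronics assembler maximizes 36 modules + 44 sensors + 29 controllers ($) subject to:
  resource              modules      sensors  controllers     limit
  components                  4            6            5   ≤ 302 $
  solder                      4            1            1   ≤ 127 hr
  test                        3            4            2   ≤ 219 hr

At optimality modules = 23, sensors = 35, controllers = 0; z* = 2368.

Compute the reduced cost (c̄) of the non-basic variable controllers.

Check each constraint at x*: components 302/302 (tight); solder 127/127 (tight); test 209/219 (slack 10).
Since test is not tight, its dual is 0.
Dual feasibility on the basic columns requires 4·y_components + 4·y_solder = 36, 6·y_components + 1·y_solder = 44.
Solving: y_components = 7, y_solder = 2.
Reduced cost of controllers: c₃ − yᵀa₃ = 29 − (7·5 + 2·1) = 29 − 37 = -8.

-8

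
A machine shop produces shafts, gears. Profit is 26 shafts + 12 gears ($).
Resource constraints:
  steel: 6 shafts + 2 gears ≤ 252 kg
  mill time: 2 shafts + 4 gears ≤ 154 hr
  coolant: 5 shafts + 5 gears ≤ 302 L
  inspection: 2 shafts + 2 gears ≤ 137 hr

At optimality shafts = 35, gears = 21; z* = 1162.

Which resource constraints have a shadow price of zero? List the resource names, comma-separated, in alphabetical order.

steel: 252/252 (binding)
mill time: 154/154 (binding)
coolant: 280/302 (slack 22)
inspection: 112/137 (slack 25)
By complementary slackness, a constraint with positive slack has shadow price 0 → coolant, inspection.

coolant, inspection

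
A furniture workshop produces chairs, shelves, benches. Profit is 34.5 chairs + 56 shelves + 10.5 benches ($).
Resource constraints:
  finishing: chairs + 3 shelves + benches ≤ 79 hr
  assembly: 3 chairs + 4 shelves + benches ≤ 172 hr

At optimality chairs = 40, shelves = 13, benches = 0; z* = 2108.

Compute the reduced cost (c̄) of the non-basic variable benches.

-5

Check each constraint at x*: finishing 79/79 (tight); assembly 172/172 (tight).
The binding rows give the dual system: 1·y_finishing + 3·y_assembly = 34.5 and 3·y_finishing + 4·y_assembly = 56.
This yields shadow prices y_finishing = 6, y_assembly = 9.5.
Reduced cost of benches: c₃ − yᵀa₃ = 10.5 − (6·1 + 9.5·1) = 10.5 − 15.5 = -5.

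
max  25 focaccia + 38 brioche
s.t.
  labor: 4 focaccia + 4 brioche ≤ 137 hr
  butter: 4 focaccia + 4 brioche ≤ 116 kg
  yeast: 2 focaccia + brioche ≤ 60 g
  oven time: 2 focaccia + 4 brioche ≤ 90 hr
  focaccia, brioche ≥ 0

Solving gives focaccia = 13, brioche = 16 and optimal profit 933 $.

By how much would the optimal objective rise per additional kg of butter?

3

Check each constraint at x*: labor 116/137 (slack 21); butter 116/116 (tight); yeast 42/60 (slack 18); oven time 90/90 (tight).
By complementary slackness, y = 0 for the non-binding constraints.
From A_Bᵀ y = c: 4·y_butter + 2·y_oven time = 25; 4·y_butter + 4·y_oven time = 38.
This yields shadow prices y_butter = 3, y_oven time = 6.5.
Shadow price of butter = 3.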